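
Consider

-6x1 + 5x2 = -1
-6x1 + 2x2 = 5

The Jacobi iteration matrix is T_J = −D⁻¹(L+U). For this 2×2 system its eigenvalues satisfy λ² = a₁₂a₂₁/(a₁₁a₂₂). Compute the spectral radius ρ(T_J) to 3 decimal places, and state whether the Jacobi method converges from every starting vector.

1.581

a₁₂a₂₁/(a₁₁a₂₂) = (5)·(-6) / ((-6)·(2)) = 2.500000
ρ = √|2.500000| = √2.500000 = 1.581
ρ > 1, so Jacobi diverges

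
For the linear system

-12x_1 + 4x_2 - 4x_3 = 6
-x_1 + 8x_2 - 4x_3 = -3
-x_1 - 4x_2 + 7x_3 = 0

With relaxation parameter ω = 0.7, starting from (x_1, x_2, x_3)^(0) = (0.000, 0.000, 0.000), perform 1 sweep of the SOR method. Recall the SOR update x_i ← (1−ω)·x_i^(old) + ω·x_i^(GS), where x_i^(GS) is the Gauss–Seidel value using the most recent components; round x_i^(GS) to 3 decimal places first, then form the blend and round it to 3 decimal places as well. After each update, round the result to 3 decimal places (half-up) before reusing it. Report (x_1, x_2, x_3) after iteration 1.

(-0.350, -0.293, -0.152)

Iteration 1:
  x_1: GS value = (6 - (4)·0.000 - (-4)·0.000) / (-12) = -0.500;  x_1 ← (1−ω)·0.000 + ω·-0.500 = -0.350
  x_2: GS value = (-3 - (-1)·-0.350 - (-4)·0.000) / (8) = -0.419;  x_2 ← (1−ω)·0.000 + ω·-0.419 = -0.293
  x_3: GS value = (0 - (-1)·-0.350 - (-4)·-0.293) / (7) = -0.217;  x_3 ← (1−ω)·0.000 + ω·-0.217 = -0.152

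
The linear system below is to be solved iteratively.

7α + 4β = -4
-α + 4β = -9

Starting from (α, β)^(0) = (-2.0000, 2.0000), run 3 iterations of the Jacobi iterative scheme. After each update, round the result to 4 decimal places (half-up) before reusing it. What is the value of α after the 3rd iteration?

Iteration 1:
  α = (-4 - (4)·2.0000) / (7) = -1.7143
  β = (-9 - (-1)·-2.0000) / (4) = -2.7500
Iteration 2:
  α = (-4 - (4)·-2.7500) / (7) = 1.0000
  β = (-9 - (-1)·-1.7143) / (4) = -2.6786
Iteration 3:
  α = (-4 - (4)·-2.6786) / (7) = 0.9592
  β = (-9 - (-1)·1.0000) / (4) = -2.0000

0.9592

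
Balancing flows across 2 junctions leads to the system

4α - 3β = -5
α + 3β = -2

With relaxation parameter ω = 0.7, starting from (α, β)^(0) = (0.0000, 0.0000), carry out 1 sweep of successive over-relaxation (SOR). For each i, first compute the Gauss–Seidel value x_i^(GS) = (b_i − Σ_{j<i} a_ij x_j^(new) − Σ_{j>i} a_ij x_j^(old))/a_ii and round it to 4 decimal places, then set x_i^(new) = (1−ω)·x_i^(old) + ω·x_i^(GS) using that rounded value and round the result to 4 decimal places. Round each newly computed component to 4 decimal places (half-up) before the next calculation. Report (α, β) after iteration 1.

(-0.8750, -0.2625)

Iteration 1:
  α: GS value = (-5 - (-3)·0.0000) / (4) = -1.2500;  α ← (1−ω)·0.0000 + ω·-1.2500 = -0.8750
  β: GS value = (-2 - (1)·-0.8750) / (3) = -0.3750;  β ← (1−ω)·0.0000 + ω·-0.3750 = -0.2625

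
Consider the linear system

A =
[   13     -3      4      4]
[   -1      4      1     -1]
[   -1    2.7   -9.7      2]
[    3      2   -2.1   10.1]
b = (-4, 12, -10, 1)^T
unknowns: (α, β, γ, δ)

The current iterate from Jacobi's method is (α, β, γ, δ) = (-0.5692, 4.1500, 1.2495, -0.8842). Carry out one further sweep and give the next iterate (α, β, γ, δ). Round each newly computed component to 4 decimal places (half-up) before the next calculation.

One sweep:
  α = (-4 - (-3)·4.1500 - (4)·1.2495 - (4)·-0.8842) / (13) = 0.5376
  β = (12 - (-1)·-0.5692 - (1)·1.2495 - (-1)·-0.8842) / (4) = 2.3243
  γ = (-10 - (-1)·-0.5692 - (2.7)·4.1500 - (2)·-0.8842) / (-9.7) = 2.0625
  δ = (1 - (3)·-0.5692 - (2)·4.1500 - (-2.1)·1.2495) / (10.1) = -0.2939

(0.5376, 2.3243, 2.0625, -0.2939)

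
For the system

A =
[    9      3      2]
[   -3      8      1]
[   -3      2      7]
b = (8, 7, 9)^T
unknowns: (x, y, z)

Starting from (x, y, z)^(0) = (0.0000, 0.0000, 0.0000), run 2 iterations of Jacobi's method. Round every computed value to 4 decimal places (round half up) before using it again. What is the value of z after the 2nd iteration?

1.4167

Iteration 1:
  x = (8 - (3)·0.0000 - (2)·0.0000) / (9) = 0.8889
  y = (7 - (-3)·0.0000 - (1)·0.0000) / (8) = 0.8750
  z = (9 - (-3)·0.0000 - (2)·0.0000) / (7) = 1.2857
Iteration 2:
  x = (8 - (3)·0.8750 - (2)·1.2857) / (9) = 0.3115
  y = (7 - (-3)·0.8889 - (1)·1.2857) / (8) = 1.0476
  z = (9 - (-3)·0.8889 - (2)·0.8750) / (7) = 1.4167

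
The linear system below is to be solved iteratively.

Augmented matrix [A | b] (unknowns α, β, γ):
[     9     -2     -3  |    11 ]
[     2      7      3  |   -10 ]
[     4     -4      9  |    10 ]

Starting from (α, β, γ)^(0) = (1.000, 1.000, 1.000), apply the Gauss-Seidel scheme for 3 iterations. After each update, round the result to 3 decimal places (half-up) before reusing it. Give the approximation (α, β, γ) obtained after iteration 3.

Iteration 1:
  α = (11 - (-2)·1.000 - (-3)·1.000) / (9) = 1.778
  β = (-10 - (2)·1.778 - (3)·1.000) / (7) = -2.365
  γ = (10 - (4)·1.778 - (-4)·-2.365) / (9) = -0.730
Iteration 2:
  α = (11 - (-2)·-2.365 - (-3)·-0.730) / (9) = 0.453
  β = (-10 - (2)·0.453 - (3)·-0.730) / (7) = -1.245
  γ = (10 - (4)·0.453 - (-4)·-1.245) / (9) = 0.356
Iteration 3:
  α = (11 - (-2)·-1.245 - (-3)·0.356) / (9) = 1.064
  β = (-10 - (2)·1.064 - (3)·0.356) / (7) = -1.885
  γ = (10 - (4)·1.064 - (-4)·-1.885) / (9) = -0.200

(1.064, -1.885, -0.200)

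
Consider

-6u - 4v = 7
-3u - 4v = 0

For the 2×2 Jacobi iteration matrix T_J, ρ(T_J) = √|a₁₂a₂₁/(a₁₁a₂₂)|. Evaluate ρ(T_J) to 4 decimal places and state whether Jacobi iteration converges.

0.7071

a₁₂a₂₁/(a₁₁a₂₂) = (-4)·(-3) / ((-6)·(-4)) = 0.500000
ρ = √|0.500000| = √0.500000 = 0.7071
ρ < 1, so Jacobi converges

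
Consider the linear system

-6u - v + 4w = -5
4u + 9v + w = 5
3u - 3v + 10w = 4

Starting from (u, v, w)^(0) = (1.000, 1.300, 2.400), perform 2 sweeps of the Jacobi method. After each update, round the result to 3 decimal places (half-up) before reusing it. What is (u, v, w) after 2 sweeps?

Iteration 1:
  u = (-5 - (-1)·1.300 - (4)·2.400) / (-6) = 2.217
  v = (5 - (4)·1.000 - (1)·2.400) / (9) = -0.156
  w = (4 - (3)·1.000 - (-3)·1.300) / (10) = 0.490
Iteration 2:
  u = (-5 - (-1)·-0.156 - (4)·0.490) / (-6) = 1.186
  v = (5 - (4)·2.217 - (1)·0.490) / (9) = -0.484
  w = (4 - (3)·2.217 - (-3)·-0.156) / (10) = -0.312

(1.186, -0.484, -0.312)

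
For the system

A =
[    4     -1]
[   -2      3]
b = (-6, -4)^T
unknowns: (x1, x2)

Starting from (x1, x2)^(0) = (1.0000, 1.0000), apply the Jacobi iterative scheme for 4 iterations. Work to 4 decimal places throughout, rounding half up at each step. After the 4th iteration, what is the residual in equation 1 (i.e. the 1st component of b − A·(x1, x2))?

-0.2501

Iteration 1:
  x1 = (-6 - (-1)·1.0000) / (4) = -1.2500
  x2 = (-4 - (-2)·1.0000) / (3) = -0.6667
Iteration 2:
  x1 = (-6 - (-1)·-0.6667) / (4) = -1.6667
  x2 = (-4 - (-2)·-1.2500) / (3) = -2.1667
Iteration 3:
  x1 = (-6 - (-1)·-2.1667) / (4) = -2.0417
  x2 = (-4 - (-2)·-1.6667) / (3) = -2.4445
Iteration 4:
  x1 = (-6 - (-1)·-2.4445) / (4) = -2.1111
  x2 = (-4 - (-2)·-2.0417) / (3) = -2.6945
Residual b − A·x = (-0.2501, -0.1387)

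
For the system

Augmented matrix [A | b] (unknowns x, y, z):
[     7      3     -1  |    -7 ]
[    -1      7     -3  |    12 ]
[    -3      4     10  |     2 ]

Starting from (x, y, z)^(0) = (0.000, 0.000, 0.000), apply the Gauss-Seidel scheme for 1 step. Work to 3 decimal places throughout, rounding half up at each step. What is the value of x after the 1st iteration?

Iteration 1:
  x = (-7 - (3)·0.000 - (-1)·0.000) / (7) = -1.000
  y = (12 - (-1)·-1.000 - (-3)·0.000) / (7) = 1.571
  z = (2 - (-3)·-1.000 - (4)·1.571) / (10) = -0.728

-1.000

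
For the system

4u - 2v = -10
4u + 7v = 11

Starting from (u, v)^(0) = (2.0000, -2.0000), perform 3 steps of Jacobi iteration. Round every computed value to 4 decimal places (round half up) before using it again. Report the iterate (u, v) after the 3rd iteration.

(-0.7143, 2.8775)

Iteration 1:
  u = (-10 - (-2)·-2.0000) / (4) = -3.5000
  v = (11 - (4)·2.0000) / (7) = 0.4286
Iteration 2:
  u = (-10 - (-2)·0.4286) / (4) = -2.2857
  v = (11 - (4)·-3.5000) / (7) = 3.5714
Iteration 3:
  u = (-10 - (-2)·3.5714) / (4) = -0.7143
  v = (11 - (4)·-2.2857) / (7) = 2.8775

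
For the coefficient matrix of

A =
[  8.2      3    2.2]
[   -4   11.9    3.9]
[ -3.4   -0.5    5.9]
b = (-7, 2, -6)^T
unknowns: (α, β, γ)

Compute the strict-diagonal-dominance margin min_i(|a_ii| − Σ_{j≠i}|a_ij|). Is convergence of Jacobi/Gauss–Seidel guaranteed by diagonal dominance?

2

row 1: |8.2| − (3+2.2) = 3
row 2: |11.9| − (4+3.9) = 4
row 3: |5.9| − (3.4+0.5) = 2
minimum over rows = 2 → strictly diagonally dominant (convergence guaranteed)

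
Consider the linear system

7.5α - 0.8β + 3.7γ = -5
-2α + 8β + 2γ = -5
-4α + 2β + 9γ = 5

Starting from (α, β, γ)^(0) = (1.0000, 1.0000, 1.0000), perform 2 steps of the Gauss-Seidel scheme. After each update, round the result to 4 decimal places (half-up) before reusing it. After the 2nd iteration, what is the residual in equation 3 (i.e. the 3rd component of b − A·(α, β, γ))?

-0.0002

Iteration 1:
  α = (-5 - (-0.8)·1.0000 - (3.7)·1.0000) / (7.5) = -1.0533
  β = (-5 - (-2)·-1.0533 - (2)·1.0000) / (8) = -1.1383
  γ = (5 - (-4)·-1.0533 - (2)·-1.1383) / (9) = 0.3404
Iteration 2:
  α = (-5 - (-0.8)·-1.1383 - (3.7)·0.3404) / (7.5) = -0.9560
  β = (-5 - (-2)·-0.9560 - (2)·0.3404) / (8) = -0.9491
  γ = (5 - (-4)·-0.9560 - (2)·-0.9491) / (9) = 0.3416
Residual b − A·x = (0.1468, -0.0024, -0.0002)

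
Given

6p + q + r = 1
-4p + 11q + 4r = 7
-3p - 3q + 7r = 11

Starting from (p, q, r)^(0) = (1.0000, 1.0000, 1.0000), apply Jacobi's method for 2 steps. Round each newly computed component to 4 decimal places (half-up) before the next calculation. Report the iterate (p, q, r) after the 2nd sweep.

Iteration 1:
  p = (1 - (1)·1.0000 - (1)·1.0000) / (6) = -0.1667
  q = (7 - (-4)·1.0000 - (4)·1.0000) / (11) = 0.6364
  r = (11 - (-3)·1.0000 - (-3)·1.0000) / (7) = 2.4286
Iteration 2:
  p = (1 - (1)·0.6364 - (1)·2.4286) / (6) = -0.3442
  q = (7 - (-4)·-0.1667 - (4)·2.4286) / (11) = -0.3074
  r = (11 - (-3)·-0.1667 - (-3)·0.6364) / (7) = 1.7727

(-0.3442, -0.3074, 1.7727)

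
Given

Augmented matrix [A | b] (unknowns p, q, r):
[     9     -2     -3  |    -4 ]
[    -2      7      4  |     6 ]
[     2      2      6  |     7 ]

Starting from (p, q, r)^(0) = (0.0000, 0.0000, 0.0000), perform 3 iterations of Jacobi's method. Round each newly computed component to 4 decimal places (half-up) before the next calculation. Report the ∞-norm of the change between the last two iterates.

Iteration 1:
  p = (-4 - (-2)·0.0000 - (-3)·0.0000) / (9) = -0.4444
  q = (6 - (-2)·0.0000 - (4)·0.0000) / (7) = 0.8571
  r = (7 - (2)·0.0000 - (2)·0.0000) / (6) = 1.1667
Iteration 2:
  p = (-4 - (-2)·0.8571 - (-3)·1.1667) / (9) = 0.1349
  q = (6 - (-2)·-0.4444 - (4)·1.1667) / (7) = 0.0635
  r = (7 - (2)·-0.4444 - (2)·0.8571) / (6) = 1.0291
Iteration 3:
  p = (-4 - (-2)·0.0635 - (-3)·1.0291) / (9) = -0.0873
  q = (6 - (-2)·0.1349 - (4)·1.0291) / (7) = 0.3076
  r = (7 - (2)·0.1349 - (2)·0.0635) / (6) = 1.1005
Change: (-0.2222, 0.2441, 0.0714) → max |·| = 0.2441

0.2441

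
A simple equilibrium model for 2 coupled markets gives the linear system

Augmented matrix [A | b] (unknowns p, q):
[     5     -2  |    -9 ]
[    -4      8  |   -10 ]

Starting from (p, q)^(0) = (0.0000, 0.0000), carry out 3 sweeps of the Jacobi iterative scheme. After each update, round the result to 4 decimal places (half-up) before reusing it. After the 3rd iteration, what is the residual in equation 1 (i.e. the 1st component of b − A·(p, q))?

-0.5000

Iteration 1:
  p = (-9 - (-2)·0.0000) / (5) = -1.8000
  q = (-10 - (-4)·0.0000) / (8) = -1.2500
Iteration 2:
  p = (-9 - (-2)·-1.2500) / (5) = -2.3000
  q = (-10 - (-4)·-1.8000) / (8) = -2.1500
Iteration 3:
  p = (-9 - (-2)·-2.1500) / (5) = -2.6600
  q = (-10 - (-4)·-2.3000) / (8) = -2.4000
Residual b − A·x = (-0.5000, -1.4400)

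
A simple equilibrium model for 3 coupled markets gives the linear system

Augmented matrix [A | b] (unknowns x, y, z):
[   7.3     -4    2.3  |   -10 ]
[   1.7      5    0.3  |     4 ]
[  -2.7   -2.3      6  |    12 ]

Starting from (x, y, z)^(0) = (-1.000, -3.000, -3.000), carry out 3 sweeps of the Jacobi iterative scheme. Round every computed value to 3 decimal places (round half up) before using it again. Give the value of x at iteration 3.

-1.056

Iteration 1:
  x = (-10 - (-4)·-3.000 - (2.3)·-3.000) / (7.3) = -2.068
  y = (4 - (1.7)·-1.000 - (0.3)·-3.000) / (5) = 1.320
  z = (12 - (-2.7)·-1.000 - (-2.3)·-3.000) / (6) = 0.400
Iteration 2:
  x = (-10 - (-4)·1.320 - (2.3)·0.400) / (7.3) = -0.773
  y = (4 - (1.7)·-2.068 - (0.3)·0.400) / (5) = 1.479
  z = (12 - (-2.7)·-2.068 - (-2.3)·1.320) / (6) = 1.575
Iteration 3:
  x = (-10 - (-4)·1.479 - (2.3)·1.575) / (7.3) = -1.056
  y = (4 - (1.7)·-0.773 - (0.3)·1.575) / (5) = 0.968
  z = (12 - (-2.7)·-0.773 - (-2.3)·1.479) / (6) = 2.219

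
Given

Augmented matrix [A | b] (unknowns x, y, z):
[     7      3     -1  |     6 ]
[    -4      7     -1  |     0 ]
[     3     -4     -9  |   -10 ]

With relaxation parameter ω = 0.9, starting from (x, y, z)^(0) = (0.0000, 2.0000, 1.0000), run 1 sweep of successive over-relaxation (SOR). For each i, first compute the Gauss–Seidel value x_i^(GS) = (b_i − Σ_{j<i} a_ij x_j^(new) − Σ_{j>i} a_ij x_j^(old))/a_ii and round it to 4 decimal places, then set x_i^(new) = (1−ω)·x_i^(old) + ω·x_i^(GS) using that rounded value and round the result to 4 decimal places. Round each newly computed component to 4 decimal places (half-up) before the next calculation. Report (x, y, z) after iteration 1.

(0.1286, 0.3947, 0.9807)

Iteration 1:
  x: GS value = (6 - (3)·2.0000 - (-1)·1.0000) / (7) = 0.1429;  x ← (1−ω)·0.0000 + ω·0.1429 = 0.1286
  y: GS value = (0 - (-4)·0.1286 - (-1)·1.0000) / (7) = 0.2163;  y ← (1−ω)·2.0000 + ω·0.2163 = 0.3947
  z: GS value = (-10 - (3)·0.1286 - (-4)·0.3947) / (-9) = 0.9786;  z ← (1−ω)·1.0000 + ω·0.9786 = 0.9807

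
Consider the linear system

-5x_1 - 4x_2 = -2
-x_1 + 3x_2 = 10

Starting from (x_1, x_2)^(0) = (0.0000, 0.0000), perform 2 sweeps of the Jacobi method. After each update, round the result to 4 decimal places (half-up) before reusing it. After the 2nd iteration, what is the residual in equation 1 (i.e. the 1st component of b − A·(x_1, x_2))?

0.5338

Iteration 1:
  x_1 = (-2 - (-4)·0.0000) / (-5) = 0.4000
  x_2 = (10 - (-1)·0.0000) / (3) = 3.3333
Iteration 2:
  x_1 = (-2 - (-4)·3.3333) / (-5) = -2.2666
  x_2 = (10 - (-1)·0.4000) / (3) = 3.4667
Residual b − A·x = (0.5338, -2.6667)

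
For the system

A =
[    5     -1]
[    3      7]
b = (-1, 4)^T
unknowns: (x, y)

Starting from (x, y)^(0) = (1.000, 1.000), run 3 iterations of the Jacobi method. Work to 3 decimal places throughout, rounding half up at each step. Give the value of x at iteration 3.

-0.086

Iteration 1:
  x = (-1 - (-1)·1.000) / (5) = 0.000
  y = (4 - (3)·1.000) / (7) = 0.143
Iteration 2:
  x = (-1 - (-1)·0.143) / (5) = -0.171
  y = (4 - (3)·0.000) / (7) = 0.571
Iteration 3:
  x = (-1 - (-1)·0.571) / (5) = -0.086
  y = (4 - (3)·-0.171) / (7) = 0.645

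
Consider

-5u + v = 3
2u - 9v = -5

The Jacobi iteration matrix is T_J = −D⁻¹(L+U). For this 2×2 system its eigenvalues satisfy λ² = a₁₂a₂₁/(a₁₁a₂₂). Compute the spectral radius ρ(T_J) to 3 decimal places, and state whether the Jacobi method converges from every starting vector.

a₁₂a₂₁/(a₁₁a₂₂) = (1)·(2) / ((-5)·(-9)) = 0.044444
ρ = √|0.044444| = √0.044444 = 0.211
ρ < 1, so Jacobi converges

0.211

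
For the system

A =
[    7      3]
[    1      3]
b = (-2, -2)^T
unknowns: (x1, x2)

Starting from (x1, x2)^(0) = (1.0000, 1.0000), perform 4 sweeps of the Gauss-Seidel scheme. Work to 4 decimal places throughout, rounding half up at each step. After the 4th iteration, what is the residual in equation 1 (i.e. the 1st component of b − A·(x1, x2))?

0.0127

Iteration 1:
  x1 = (-2 - (3)·1.0000) / (7) = -0.7143
  x2 = (-2 - (1)·-0.7143) / (3) = -0.4286
Iteration 2:
  x1 = (-2 - (3)·-0.4286) / (7) = -0.1020
  x2 = (-2 - (1)·-0.1020) / (3) = -0.6327
Iteration 3:
  x1 = (-2 - (3)·-0.6327) / (7) = -0.0146
  x2 = (-2 - (1)·-0.0146) / (3) = -0.6618
Iteration 4:
  x1 = (-2 - (3)·-0.6618) / (7) = -0.0021
  x2 = (-2 - (1)·-0.0021) / (3) = -0.6660
Residual b − A·x = (0.0127, 0.0001)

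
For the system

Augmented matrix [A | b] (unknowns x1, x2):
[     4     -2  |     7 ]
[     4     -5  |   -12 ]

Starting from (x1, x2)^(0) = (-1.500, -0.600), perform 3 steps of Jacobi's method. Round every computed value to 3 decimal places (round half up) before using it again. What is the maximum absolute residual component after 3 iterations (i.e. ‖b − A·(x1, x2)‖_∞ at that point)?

Iteration 1:
  x1 = (7 - (-2)·-0.600) / (4) = 1.450
  x2 = (-12 - (4)·-1.500) / (-5) = 1.200
Iteration 2:
  x1 = (7 - (-2)·1.200) / (4) = 2.350
  x2 = (-12 - (4)·1.450) / (-5) = 3.560
Iteration 3:
  x1 = (7 - (-2)·3.560) / (4) = 3.530
  x2 = (-12 - (4)·2.350) / (-5) = 4.280
Residual b − A·x = (1.440, -4.720); ∞-norm = 4.720

4.720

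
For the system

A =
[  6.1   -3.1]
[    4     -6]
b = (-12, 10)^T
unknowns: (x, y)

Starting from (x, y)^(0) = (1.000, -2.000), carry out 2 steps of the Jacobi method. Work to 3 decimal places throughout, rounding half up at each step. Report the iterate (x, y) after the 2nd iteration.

(-2.475, -3.656)

Iteration 1:
  x = (-12 - (-3.1)·-2.000) / (6.1) = -2.984
  y = (10 - (4)·1.000) / (-6) = -1.000
Iteration 2:
  x = (-12 - (-3.1)·-1.000) / (6.1) = -2.475
  y = (10 - (4)·-2.984) / (-6) = -3.656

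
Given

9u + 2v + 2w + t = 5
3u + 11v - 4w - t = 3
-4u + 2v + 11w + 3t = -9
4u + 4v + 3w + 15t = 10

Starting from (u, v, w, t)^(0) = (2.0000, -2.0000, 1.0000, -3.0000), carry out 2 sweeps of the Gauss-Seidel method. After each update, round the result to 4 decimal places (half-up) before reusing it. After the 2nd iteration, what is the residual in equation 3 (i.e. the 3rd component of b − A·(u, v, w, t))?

-1.0529

Iteration 1:
  u = (5 - (2)·-2.0000 - (2)·1.0000 - (1)·-3.0000) / (9) = 1.1111
  v = (3 - (3)·1.1111 - (-4)·1.0000 - (-1)·-3.0000) / (11) = 0.0606
  w = (-9 - (-4)·1.1111 - (2)·0.0606 - (3)·-3.0000) / (11) = 0.3930
  t = (10 - (4)·1.1111 - (4)·0.0606 - (3)·0.3930) / (15) = 0.2756
Iteration 2:
  u = (5 - (2)·0.0606 - (2)·0.3930 - (1)·0.2756) / (9) = 0.4241
  v = (3 - (3)·0.4241 - (-4)·0.3930 - (-1)·0.2756) / (11) = 0.3250
  w = (-9 - (-4)·0.4241 - (2)·0.3250 - (3)·0.2756) / (11) = -0.7982
  t = (10 - (4)·0.4241 - (4)·0.3250 - (3)·-0.7982) / (15) = 0.6265
Residual b − A·x = (1.5030, -4.4136, -1.0529, 0.0007)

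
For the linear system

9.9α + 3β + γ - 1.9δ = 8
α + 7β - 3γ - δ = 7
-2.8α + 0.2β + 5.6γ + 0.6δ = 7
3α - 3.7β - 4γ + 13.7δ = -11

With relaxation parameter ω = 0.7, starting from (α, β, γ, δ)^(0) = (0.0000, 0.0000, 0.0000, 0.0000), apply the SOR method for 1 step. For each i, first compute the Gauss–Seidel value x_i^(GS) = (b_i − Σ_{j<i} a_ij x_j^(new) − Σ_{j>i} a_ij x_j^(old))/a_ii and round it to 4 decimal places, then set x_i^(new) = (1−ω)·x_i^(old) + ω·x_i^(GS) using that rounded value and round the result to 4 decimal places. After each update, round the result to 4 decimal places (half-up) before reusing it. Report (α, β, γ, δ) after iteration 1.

Iteration 1:
  α: GS value = (8 - (3)·0.0000 - (1)·0.0000 - (-1.9)·0.0000) / (9.9) = 0.8081;  α ← (1−ω)·0.0000 + ω·0.8081 = 0.5657
  β: GS value = (7 - (1)·0.5657 - (-3)·0.0000 - (-1)·0.0000) / (7) = 0.9192;  β ← (1−ω)·0.0000 + ω·0.9192 = 0.6434
  γ: GS value = (7 - (-2.8)·0.5657 - (0.2)·0.6434 - (0.6)·0.0000) / (5.6) = 1.5099;  γ ← (1−ω)·0.0000 + ω·1.5099 = 1.0569
  δ: GS value = (-11 - (3)·0.5657 - (-3.7)·0.6434 - (-4)·1.0569) / (13.7) = -0.4444;  δ ← (1−ω)·0.0000 + ω·-0.4444 = -0.3111

(0.5657, 0.6434, 1.0569, -0.3111)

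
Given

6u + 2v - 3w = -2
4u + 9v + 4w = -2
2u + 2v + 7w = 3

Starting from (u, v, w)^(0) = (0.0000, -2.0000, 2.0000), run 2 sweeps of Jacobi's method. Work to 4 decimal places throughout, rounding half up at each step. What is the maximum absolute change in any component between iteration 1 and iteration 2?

Iteration 1:
  u = (-2 - (2)·-2.0000 - (-3)·2.0000) / (6) = 1.3333
  v = (-2 - (4)·0.0000 - (4)·2.0000) / (9) = -1.1111
  w = (3 - (2)·0.0000 - (2)·-2.0000) / (7) = 1.0000
Iteration 2:
  u = (-2 - (2)·-1.1111 - (-3)·1.0000) / (6) = 0.5370
  v = (-2 - (4)·1.3333 - (4)·1.0000) / (9) = -1.2592
  w = (3 - (2)·1.3333 - (2)·-1.1111) / (7) = 0.3651
Change: (-0.7963, -0.1481, -0.6349) → max |·| = 0.7963

0.7963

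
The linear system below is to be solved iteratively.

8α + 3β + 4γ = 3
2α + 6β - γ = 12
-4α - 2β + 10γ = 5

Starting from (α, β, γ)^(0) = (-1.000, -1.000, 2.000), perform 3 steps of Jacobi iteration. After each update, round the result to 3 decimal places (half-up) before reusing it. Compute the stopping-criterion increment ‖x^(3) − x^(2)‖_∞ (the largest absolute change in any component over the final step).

Iteration 1:
  α = (3 - (3)·-1.000 - (4)·2.000) / (8) = -0.250
  β = (12 - (2)·-1.000 - (-1)·2.000) / (6) = 2.667
  γ = (5 - (-4)·-1.000 - (-2)·-1.000) / (10) = -0.100
Iteration 2:
  α = (3 - (3)·2.667 - (4)·-0.100) / (8) = -0.575
  β = (12 - (2)·-0.250 - (-1)·-0.100) / (6) = 2.067
  γ = (5 - (-4)·-0.250 - (-2)·2.667) / (10) = 0.933
Iteration 3:
  α = (3 - (3)·2.067 - (4)·0.933) / (8) = -0.867
  β = (12 - (2)·-0.575 - (-1)·0.933) / (6) = 2.347
  γ = (5 - (-4)·-0.575 - (-2)·2.067) / (10) = 0.683
Change: (-0.292, 0.280, -0.250) → max |·| = 0.292

0.292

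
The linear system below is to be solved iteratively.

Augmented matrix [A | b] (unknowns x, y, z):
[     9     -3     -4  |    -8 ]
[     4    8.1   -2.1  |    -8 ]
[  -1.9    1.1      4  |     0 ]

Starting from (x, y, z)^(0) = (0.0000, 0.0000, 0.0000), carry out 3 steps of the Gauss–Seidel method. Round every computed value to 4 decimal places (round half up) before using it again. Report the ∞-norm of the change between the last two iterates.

Iteration 1:
  x = (-8 - (-3)·0.0000 - (-4)·0.0000) / (9) = -0.8889
  y = (-8 - (4)·-0.8889 - (-2.1)·0.0000) / (8.1) = -0.5487
  z = (0 - (-1.9)·-0.8889 - (1.1)·-0.5487) / (4) = -0.2713
Iteration 2:
  x = (-8 - (-3)·-0.5487 - (-4)·-0.2713) / (9) = -1.1924
  y = (-8 - (4)·-1.1924 - (-2.1)·-0.2713) / (8.1) = -0.4692
  z = (0 - (-1.9)·-1.1924 - (1.1)·-0.4692) / (4) = -0.4374
Iteration 3:
  x = (-8 - (-3)·-0.4692 - (-4)·-0.4374) / (9) = -1.2397
  y = (-8 - (4)·-1.2397 - (-2.1)·-0.4374) / (8.1) = -0.4889
  z = (0 - (-1.9)·-1.2397 - (1.1)·-0.4889) / (4) = -0.4544
Change: (-0.0473, -0.0197, -0.0170) → max |·| = 0.0473

0.0473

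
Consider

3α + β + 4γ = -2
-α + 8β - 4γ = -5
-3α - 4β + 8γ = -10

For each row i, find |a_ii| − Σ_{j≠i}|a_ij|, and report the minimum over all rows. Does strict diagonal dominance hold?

row 1: |3| − (1+4) = -2
row 2: |8| − (1+4) = 3
row 3: |8| − (3+4) = 1
minimum over rows = -2 → not strictly diagonally dominant

-2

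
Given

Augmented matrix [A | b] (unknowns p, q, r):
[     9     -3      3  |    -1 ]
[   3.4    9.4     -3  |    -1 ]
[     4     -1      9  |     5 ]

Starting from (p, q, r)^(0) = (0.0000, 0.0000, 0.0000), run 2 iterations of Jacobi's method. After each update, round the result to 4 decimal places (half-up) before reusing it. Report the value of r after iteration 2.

Iteration 1:
  p = (-1 - (-3)·0.0000 - (3)·0.0000) / (9) = -0.1111
  q = (-1 - (3.4)·0.0000 - (-3)·0.0000) / (9.4) = -0.1064
  r = (5 - (4)·0.0000 - (-1)·0.0000) / (9) = 0.5556
Iteration 2:
  p = (-1 - (-3)·-0.1064 - (3)·0.5556) / (9) = -0.3318
  q = (-1 - (3.4)·-0.1111 - (-3)·0.5556) / (9.4) = 0.1111
  r = (5 - (4)·-0.1111 - (-1)·-0.1064) / (9) = 0.5931

0.5931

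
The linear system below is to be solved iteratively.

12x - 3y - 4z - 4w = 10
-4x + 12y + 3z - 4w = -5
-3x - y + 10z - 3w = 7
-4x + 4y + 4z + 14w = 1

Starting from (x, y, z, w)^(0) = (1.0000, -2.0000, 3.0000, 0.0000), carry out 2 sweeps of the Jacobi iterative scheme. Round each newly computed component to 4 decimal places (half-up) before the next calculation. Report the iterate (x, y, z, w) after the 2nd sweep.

(0.9155, -0.1484, 1.0381, 0.4619)

Iteration 1:
  x = (10 - (-3)·-2.0000 - (-4)·3.0000 - (-4)·0.0000) / (12) = 1.3333
  y = (-5 - (-4)·1.0000 - (3)·3.0000 - (-4)·0.0000) / (12) = -0.8333
  z = (7 - (-3)·1.0000 - (-1)·-2.0000 - (-3)·0.0000) / (10) = 0.8000
  w = (1 - (-4)·1.0000 - (4)·-2.0000 - (4)·3.0000) / (14) = 0.0714
Iteration 2:
  x = (10 - (-3)·-0.8333 - (-4)·0.8000 - (-4)·0.0714) / (12) = 0.9155
  y = (-5 - (-4)·1.3333 - (3)·0.8000 - (-4)·0.0714) / (12) = -0.1484
  z = (7 - (-3)·1.3333 - (-1)·-0.8333 - (-3)·0.0714) / (10) = 1.0381
  w = (1 - (-4)·1.3333 - (4)·-0.8333 - (4)·0.8000) / (14) = 0.4619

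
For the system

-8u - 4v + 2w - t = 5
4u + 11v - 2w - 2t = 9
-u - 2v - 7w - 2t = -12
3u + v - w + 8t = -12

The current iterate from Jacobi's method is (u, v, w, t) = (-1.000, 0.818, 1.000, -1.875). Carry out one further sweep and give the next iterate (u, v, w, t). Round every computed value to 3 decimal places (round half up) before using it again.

One sweep:
  u = (5 - (-4)·0.818 - (2)·1.000 - (-1)·-1.875) / (-8) = -0.550
  v = (9 - (4)·-1.000 - (-2)·1.000 - (-2)·-1.875) / (11) = 1.023
  w = (-12 - (-1)·-1.000 - (-2)·0.818 - (-2)·-1.875) / (-7) = 2.159
  t = (-12 - (3)·-1.000 - (1)·0.818 - (-1)·1.000) / (8) = -1.102

(-0.550, 1.023, 2.159, -1.102)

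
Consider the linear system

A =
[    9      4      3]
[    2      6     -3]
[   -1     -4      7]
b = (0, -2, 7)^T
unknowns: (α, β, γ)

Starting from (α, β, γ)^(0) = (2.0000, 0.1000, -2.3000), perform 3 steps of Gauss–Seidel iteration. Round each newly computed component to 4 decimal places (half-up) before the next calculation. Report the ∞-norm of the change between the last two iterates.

Iteration 1:
  α = (0 - (4)·0.1000 - (3)·-2.3000) / (9) = 0.7222
  β = (-2 - (2)·0.7222 - (-3)·-2.3000) / (6) = -1.7241
  γ = (7 - (-1)·0.7222 - (-4)·-1.7241) / (7) = 0.1180
Iteration 2:
  α = (0 - (4)·-1.7241 - (3)·0.1180) / (9) = 0.7269
  β = (-2 - (2)·0.7269 - (-3)·0.1180) / (6) = -0.5166
  γ = (7 - (-1)·0.7269 - (-4)·-0.5166) / (7) = 0.8086
Iteration 3:
  α = (0 - (4)·-0.5166 - (3)·0.8086) / (9) = -0.0399
  β = (-2 - (2)·-0.0399 - (-3)·0.8086) / (6) = 0.0843
  γ = (7 - (-1)·-0.0399 - (-4)·0.0843) / (7) = 1.0425
Change: (-0.7668, 0.6009, 0.2339) → max |·| = 0.7668

0.7668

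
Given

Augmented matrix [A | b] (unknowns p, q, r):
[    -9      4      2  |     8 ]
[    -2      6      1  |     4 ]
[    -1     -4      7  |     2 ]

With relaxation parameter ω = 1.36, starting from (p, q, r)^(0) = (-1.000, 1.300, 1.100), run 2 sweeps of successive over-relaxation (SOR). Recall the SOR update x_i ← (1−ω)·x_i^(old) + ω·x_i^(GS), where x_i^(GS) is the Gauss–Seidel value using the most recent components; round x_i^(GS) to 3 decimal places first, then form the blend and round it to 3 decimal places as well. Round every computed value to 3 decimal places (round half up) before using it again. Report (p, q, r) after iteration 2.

Iteration 1:
  p: GS value = (8 - (4)·1.300 - (2)·1.100) / (-9) = -0.067;  p ← (1−ω)·-1.000 + ω·-0.067 = 0.269
  q: GS value = (4 - (-2)·0.269 - (1)·1.100) / (6) = 0.573;  q ← (1−ω)·1.300 + ω·0.573 = 0.311
  r: GS value = (2 - (-1)·0.269 - (-4)·0.311) / (7) = 0.502;  r ← (1−ω)·1.100 + ω·0.502 = 0.287
Iteration 2:
  p: GS value = (8 - (4)·0.311 - (2)·0.287) / (-9) = -0.687;  p ← (1−ω)·0.269 + ω·-0.687 = -1.031
  q: GS value = (4 - (-2)·-1.031 - (1)·0.287) / (6) = 0.275;  q ← (1−ω)·0.311 + ω·0.275 = 0.262
  r: GS value = (2 - (-1)·-1.031 - (-4)·0.262) / (7) = 0.288;  r ← (1−ω)·0.287 + ω·0.288 = 0.288

(-1.031, 0.262, 0.288)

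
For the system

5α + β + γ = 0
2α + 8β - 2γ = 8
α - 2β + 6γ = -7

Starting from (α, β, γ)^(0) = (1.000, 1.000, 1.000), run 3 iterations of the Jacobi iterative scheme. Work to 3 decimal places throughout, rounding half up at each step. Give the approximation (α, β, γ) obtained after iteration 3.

(-0.017, 0.808, -0.883)

Iteration 1:
  α = (0 - (1)·1.000 - (1)·1.000) / (5) = -0.400
  β = (8 - (2)·1.000 - (-2)·1.000) / (8) = 1.000
  γ = (-7 - (1)·1.000 - (-2)·1.000) / (6) = -1.000
Iteration 2:
  α = (0 - (1)·1.000 - (1)·-1.000) / (5) = 0.000
  β = (8 - (2)·-0.400 - (-2)·-1.000) / (8) = 0.850
  γ = (-7 - (1)·-0.400 - (-2)·1.000) / (6) = -0.767
Iteration 3:
  α = (0 - (1)·0.850 - (1)·-0.767) / (5) = -0.017
  β = (8 - (2)·0.000 - (-2)·-0.767) / (8) = 0.808
  γ = (-7 - (1)·0.000 - (-2)·0.850) / (6) = -0.883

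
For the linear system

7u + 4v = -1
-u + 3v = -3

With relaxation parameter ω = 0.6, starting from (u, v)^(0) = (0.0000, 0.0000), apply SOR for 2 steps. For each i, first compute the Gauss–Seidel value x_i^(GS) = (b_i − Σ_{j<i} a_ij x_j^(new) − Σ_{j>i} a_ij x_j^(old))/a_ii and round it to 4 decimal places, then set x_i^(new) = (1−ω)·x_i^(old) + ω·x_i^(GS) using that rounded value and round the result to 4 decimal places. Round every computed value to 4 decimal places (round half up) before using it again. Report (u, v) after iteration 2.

(0.0916, -0.8286)

Iteration 1:
  u: GS value = (-1 - (4)·0.0000) / (7) = -0.1429;  u ← (1−ω)·0.0000 + ω·-0.1429 = -0.0857
  v: GS value = (-3 - (-1)·-0.0857) / (3) = -1.0286;  v ← (1−ω)·0.0000 + ω·-1.0286 = -0.6172
Iteration 2:
  u: GS value = (-1 - (4)·-0.6172) / (7) = 0.2098;  u ← (1−ω)·-0.0857 + ω·0.2098 = 0.0916
  v: GS value = (-3 - (-1)·0.0916) / (3) = -0.9695;  v ← (1−ω)·-0.6172 + ω·-0.9695 = -0.8286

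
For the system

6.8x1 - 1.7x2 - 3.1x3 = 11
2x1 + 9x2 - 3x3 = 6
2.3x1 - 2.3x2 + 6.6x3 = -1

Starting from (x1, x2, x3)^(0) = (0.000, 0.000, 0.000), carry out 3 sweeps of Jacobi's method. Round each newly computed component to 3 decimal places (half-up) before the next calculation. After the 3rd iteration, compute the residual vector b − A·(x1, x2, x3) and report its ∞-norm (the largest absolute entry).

Iteration 1:
  x1 = (11 - (-1.7)·0.000 - (-3.1)·0.000) / (6.8) = 1.618
  x2 = (6 - (2)·0.000 - (-3)·0.000) / (9) = 0.667
  x3 = (-1 - (2.3)·0.000 - (-2.3)·0.000) / (6.6) = -0.152
Iteration 2:
  x1 = (11 - (-1.7)·0.667 - (-3.1)·-0.152) / (6.8) = 1.715
  x2 = (6 - (2)·1.618 - (-3)·-0.152) / (9) = 0.256
  x3 = (-1 - (2.3)·1.618 - (-2.3)·0.667) / (6.6) = -0.483
Iteration 3:
  x1 = (11 - (-1.7)·0.256 - (-3.1)·-0.483) / (6.8) = 1.461
  x2 = (6 - (2)·1.715 - (-3)·-0.483) / (9) = 0.125
  x3 = (-1 - (2.3)·1.715 - (-2.3)·0.256) / (6.6) = -0.660
Residual b − A·x = (-0.768, -0.027, 0.283); ∞-norm = 0.768

0.768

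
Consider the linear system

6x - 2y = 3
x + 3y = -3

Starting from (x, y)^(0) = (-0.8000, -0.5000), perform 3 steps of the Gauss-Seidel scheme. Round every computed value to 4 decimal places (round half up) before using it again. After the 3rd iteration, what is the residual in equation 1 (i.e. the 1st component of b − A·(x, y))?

-0.0154

Iteration 1:
  x = (3 - (-2)·-0.5000) / (6) = 0.3333
  y = (-3 - (1)·0.3333) / (3) = -1.1111
Iteration 2:
  x = (3 - (-2)·-1.1111) / (6) = 0.1296
  y = (-3 - (1)·0.1296) / (3) = -1.0432
Iteration 3:
  x = (3 - (-2)·-1.0432) / (6) = 0.1523
  y = (-3 - (1)·0.1523) / (3) = -1.0508
Residual b − A·x = (-0.0154, 0.0001)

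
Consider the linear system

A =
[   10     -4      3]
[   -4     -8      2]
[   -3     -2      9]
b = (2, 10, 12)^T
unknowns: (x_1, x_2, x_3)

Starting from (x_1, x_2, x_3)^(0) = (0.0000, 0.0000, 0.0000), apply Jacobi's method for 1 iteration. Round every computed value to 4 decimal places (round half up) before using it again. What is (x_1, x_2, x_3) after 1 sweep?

Iteration 1:
  x_1 = (2 - (-4)·0.0000 - (3)·0.0000) / (10) = 0.2000
  x_2 = (10 - (-4)·0.0000 - (2)·0.0000) / (-8) = -1.2500
  x_3 = (12 - (-3)·0.0000 - (-2)·0.0000) / (9) = 1.3333

(0.2000, -1.2500, 1.3333)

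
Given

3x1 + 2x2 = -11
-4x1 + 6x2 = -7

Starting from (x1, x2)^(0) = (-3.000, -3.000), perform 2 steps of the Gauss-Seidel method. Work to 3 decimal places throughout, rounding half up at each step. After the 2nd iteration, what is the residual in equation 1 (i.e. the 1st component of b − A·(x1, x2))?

0.642

Iteration 1:
  x1 = (-11 - (2)·-3.000) / (3) = -1.667
  x2 = (-7 - (-4)·-1.667) / (6) = -2.278
Iteration 2:
  x1 = (-11 - (2)·-2.278) / (3) = -2.148
  x2 = (-7 - (-4)·-2.148) / (6) = -2.599
Residual b − A·x = (0.642, 0.002)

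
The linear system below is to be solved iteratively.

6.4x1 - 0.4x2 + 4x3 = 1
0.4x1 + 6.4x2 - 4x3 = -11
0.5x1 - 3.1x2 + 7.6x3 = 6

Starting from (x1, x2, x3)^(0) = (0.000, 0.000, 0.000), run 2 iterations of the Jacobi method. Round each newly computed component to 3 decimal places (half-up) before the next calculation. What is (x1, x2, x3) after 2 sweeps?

Iteration 1:
  x1 = (1 - (-0.4)·0.000 - (4)·0.000) / (6.4) = 0.156
  x2 = (-11 - (0.4)·0.000 - (-4)·0.000) / (6.4) = -1.719
  x3 = (6 - (0.5)·0.000 - (-3.1)·0.000) / (7.6) = 0.789
Iteration 2:
  x1 = (1 - (-0.4)·-1.719 - (4)·0.789) / (6.4) = -0.444
  x2 = (-11 - (0.4)·0.156 - (-4)·0.789) / (6.4) = -1.235
  x3 = (6 - (0.5)·0.156 - (-3.1)·-1.719) / (7.6) = 0.078

(-0.444, -1.235, 0.078)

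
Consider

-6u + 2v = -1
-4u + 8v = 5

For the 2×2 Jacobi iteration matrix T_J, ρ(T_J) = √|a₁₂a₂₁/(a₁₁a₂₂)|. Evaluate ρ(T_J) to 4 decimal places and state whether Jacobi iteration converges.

0.4082

a₁₂a₂₁/(a₁₁a₂₂) = (2)·(-4) / ((-6)·(8)) = 0.166667
ρ = √|0.166667| = √0.166667 = 0.4082
ρ < 1, so Jacobi converges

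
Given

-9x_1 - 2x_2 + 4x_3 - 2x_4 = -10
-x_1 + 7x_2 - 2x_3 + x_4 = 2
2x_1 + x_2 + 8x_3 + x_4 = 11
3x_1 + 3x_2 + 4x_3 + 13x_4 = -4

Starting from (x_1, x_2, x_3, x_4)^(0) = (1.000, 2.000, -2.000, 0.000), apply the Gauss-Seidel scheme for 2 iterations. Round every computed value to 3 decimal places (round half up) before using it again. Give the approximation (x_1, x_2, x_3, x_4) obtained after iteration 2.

(1.976, 1.079, 0.826, -1.267)

Iteration 1:
  x_1 = (-10 - (-2)·2.000 - (4)·-2.000 - (-2)·0.000) / (-9) = -0.222
  x_2 = (2 - (-1)·-0.222 - (-2)·-2.000 - (1)·0.000) / (7) = -0.317
  x_3 = (11 - (2)·-0.222 - (1)·-0.317 - (1)·0.000) / (8) = 1.470
  x_4 = (-4 - (3)·-0.222 - (3)·-0.317 - (4)·1.470) / (13) = -0.636
Iteration 2:
  x_1 = (-10 - (-2)·-0.317 - (4)·1.470 - (-2)·-0.636) / (-9) = 1.976
  x_2 = (2 - (-1)·1.976 - (-2)·1.470 - (1)·-0.636) / (7) = 1.079
  x_3 = (11 - (2)·1.976 - (1)·1.079 - (1)·-0.636) / (8) = 0.826
  x_4 = (-4 - (3)·1.976 - (3)·1.079 - (4)·0.826) / (13) = -1.267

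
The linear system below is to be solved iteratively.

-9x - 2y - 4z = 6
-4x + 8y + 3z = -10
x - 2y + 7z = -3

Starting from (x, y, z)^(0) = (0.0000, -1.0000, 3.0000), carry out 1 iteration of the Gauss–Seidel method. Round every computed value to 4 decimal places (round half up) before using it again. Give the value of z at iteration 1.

Iteration 1:
  x = (6 - (-2)·-1.0000 - (-4)·3.0000) / (-9) = -1.7778
  y = (-10 - (-4)·-1.7778 - (3)·3.0000) / (8) = -3.2639
  z = (-3 - (1)·-1.7778 - (-2)·-3.2639) / (7) = -1.1071

-1.1071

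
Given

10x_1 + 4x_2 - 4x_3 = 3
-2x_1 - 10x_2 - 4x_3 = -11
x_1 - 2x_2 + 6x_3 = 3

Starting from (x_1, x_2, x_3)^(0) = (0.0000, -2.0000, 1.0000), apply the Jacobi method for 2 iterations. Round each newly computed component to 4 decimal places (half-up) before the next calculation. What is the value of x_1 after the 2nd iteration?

-0.0467

Iteration 1:
  x_1 = (3 - (4)·-2.0000 - (-4)·1.0000) / (10) = 1.5000
  x_2 = (-11 - (-2)·0.0000 - (-4)·1.0000) / (-10) = 0.7000
  x_3 = (3 - (1)·0.0000 - (-2)·-2.0000) / (6) = -0.1667
Iteration 2:
  x_1 = (3 - (4)·0.7000 - (-4)·-0.1667) / (10) = -0.0467
  x_2 = (-11 - (-2)·1.5000 - (-4)·-0.1667) / (-10) = 0.8667
  x_3 = (3 - (1)·1.5000 - (-2)·0.7000) / (6) = 0.4833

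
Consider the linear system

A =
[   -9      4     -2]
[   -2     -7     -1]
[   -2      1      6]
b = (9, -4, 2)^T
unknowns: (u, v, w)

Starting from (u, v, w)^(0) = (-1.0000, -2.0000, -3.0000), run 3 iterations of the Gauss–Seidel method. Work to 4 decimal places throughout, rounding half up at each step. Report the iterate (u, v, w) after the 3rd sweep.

Iteration 1:
  u = (9 - (4)·-2.0000 - (-2)·-3.0000) / (-9) = -1.2222
  v = (-4 - (-2)·-1.2222 - (-1)·-3.0000) / (-7) = 1.3492
  w = (2 - (-2)·-1.2222 - (1)·1.3492) / (6) = -0.2989
Iteration 2:
  u = (9 - (4)·1.3492 - (-2)·-0.2989) / (-9) = -0.3339
  v = (-4 - (-2)·-0.3339 - (-1)·-0.2989) / (-7) = 0.7095
  w = (2 - (-2)·-0.3339 - (1)·0.7095) / (6) = 0.1038
Iteration 3:
  u = (9 - (4)·0.7095 - (-2)·0.1038) / (-9) = -0.7077
  v = (-4 - (-2)·-0.7077 - (-1)·0.1038) / (-7) = 0.7588
  w = (2 - (-2)·-0.7077 - (1)·0.7588) / (6) = -0.0290

(-0.7077, 0.7588, -0.0290)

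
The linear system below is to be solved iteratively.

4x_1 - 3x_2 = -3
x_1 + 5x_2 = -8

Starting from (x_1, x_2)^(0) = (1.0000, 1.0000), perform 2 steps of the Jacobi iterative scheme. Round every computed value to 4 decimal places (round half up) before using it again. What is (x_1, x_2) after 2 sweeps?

Iteration 1:
  x_1 = (-3 - (-3)·1.0000) / (4) = 0.0000
  x_2 = (-8 - (1)·1.0000) / (5) = -1.8000
Iteration 2:
  x_1 = (-3 - (-3)·-1.8000) / (4) = -2.1000
  x_2 = (-8 - (1)·0.0000) / (5) = -1.6000

(-2.1000, -1.6000)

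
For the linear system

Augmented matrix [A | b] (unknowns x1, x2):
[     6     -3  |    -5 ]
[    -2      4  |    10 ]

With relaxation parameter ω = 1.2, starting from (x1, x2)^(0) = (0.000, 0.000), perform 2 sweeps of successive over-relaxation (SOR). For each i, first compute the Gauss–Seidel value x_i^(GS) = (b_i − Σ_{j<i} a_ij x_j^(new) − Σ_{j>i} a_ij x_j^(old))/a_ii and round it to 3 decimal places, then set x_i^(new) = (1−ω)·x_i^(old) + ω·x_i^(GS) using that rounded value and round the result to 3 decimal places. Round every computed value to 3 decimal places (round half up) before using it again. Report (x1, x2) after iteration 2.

(0.640, 2.904)

Iteration 1:
  x1: GS value = (-5 - (-3)·0.000) / (6) = -0.833;  x1 ← (1−ω)·0.000 + ω·-0.833 = -1.000
  x2: GS value = (10 - (-2)·-1.000) / (4) = 2.000;  x2 ← (1−ω)·0.000 + ω·2.000 = 2.400
Iteration 2:
  x1: GS value = (-5 - (-3)·2.400) / (6) = 0.367;  x1 ← (1−ω)·-1.000 + ω·0.367 = 0.640
  x2: GS value = (10 - (-2)·0.640) / (4) = 2.820;  x2 ← (1−ω)·2.400 + ω·2.820 = 2.904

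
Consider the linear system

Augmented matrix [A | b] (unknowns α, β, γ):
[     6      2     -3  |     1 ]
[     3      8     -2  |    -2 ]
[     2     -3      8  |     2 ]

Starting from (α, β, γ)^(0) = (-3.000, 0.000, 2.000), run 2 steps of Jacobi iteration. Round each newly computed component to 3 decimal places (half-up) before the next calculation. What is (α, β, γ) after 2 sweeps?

Iteration 1:
  α = (1 - (2)·0.000 - (-3)·2.000) / (6) = 1.167
  β = (-2 - (3)·-3.000 - (-2)·2.000) / (8) = 1.375
  γ = (2 - (2)·-3.000 - (-3)·0.000) / (8) = 1.000
Iteration 2:
  α = (1 - (2)·1.375 - (-3)·1.000) / (6) = 0.208
  β = (-2 - (3)·1.167 - (-2)·1.000) / (8) = -0.438
  γ = (2 - (2)·1.167 - (-3)·1.375) / (8) = 0.474

(0.208, -0.438, 0.474)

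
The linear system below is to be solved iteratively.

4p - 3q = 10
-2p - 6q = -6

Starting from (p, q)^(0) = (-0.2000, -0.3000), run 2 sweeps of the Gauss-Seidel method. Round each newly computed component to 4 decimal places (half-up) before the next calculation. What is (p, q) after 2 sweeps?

(2.6813, 0.1062)

Iteration 1:
  p = (10 - (-3)·-0.3000) / (4) = 2.2750
  q = (-6 - (-2)·2.2750) / (-6) = 0.2417
Iteration 2:
  p = (10 - (-3)·0.2417) / (4) = 2.6813
  q = (-6 - (-2)·2.6813) / (-6) = 0.1062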